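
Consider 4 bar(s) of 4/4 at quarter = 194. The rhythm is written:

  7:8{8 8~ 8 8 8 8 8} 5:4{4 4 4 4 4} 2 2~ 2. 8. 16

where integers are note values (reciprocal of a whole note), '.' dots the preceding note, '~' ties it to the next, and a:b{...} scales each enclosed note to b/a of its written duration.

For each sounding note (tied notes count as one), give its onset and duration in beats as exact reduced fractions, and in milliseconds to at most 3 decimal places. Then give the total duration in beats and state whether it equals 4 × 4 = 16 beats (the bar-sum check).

1) 0.0ms=0b +176.73ms=4/7b
2) 176.73ms=4/7b +353.461ms=8/7b
3) 530.191ms=12/7b +176.73ms=4/7b
4) 706.922ms=16/7b +176.73ms=4/7b
5) 883.652ms=20/7b +176.73ms=4/7b
6) 1060.383ms=24/7b +176.73ms=4/7b
7) 1237.113ms=4b +247.423ms=4/5b
8) 1484.536ms=24/5b +247.423ms=4/5b
9) 1731.959ms=28/5b +247.423ms=4/5b
10) 1979.381ms=32/5b +247.423ms=4/5b
11) 2226.804ms=36/5b +247.423ms=4/5b
12) 2474.227ms=8b +618.557ms=2b
13) 3092.784ms=10b +1546.392ms=5b
14) 4639.175ms=15b +231.959ms=3/4b
15) 4871.134ms=63/4b +77.32ms=1/4b
Σ=16b of 16 (194bpm 4/4) — PASS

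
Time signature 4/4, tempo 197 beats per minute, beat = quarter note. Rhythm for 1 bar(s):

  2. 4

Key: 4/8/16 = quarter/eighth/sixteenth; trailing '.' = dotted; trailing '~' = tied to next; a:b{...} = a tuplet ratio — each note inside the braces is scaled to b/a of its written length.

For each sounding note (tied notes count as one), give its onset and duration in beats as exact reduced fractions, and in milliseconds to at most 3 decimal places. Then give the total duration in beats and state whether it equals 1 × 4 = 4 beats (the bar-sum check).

1) 0.0ms=0b +913.706ms=3b
2) 913.706ms=3b +304.569ms=1b
Σ=4b of 4 (197bpm 4/4) — PASS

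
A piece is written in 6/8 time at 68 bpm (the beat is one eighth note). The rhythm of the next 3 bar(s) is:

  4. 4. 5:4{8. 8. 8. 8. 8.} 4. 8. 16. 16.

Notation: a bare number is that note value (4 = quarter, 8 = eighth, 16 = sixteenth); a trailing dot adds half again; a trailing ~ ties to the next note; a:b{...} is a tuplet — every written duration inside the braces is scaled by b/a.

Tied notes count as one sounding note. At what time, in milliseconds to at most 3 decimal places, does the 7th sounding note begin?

1. 0.0ms @ 0 + 2647.059ms (3)
2. 2647.059ms @ 3 + 2647.059ms (3)
3. 5294.118ms @ 6 + 1058.824ms (6/5)
4. 6352.941ms @ 36/5 + 1058.824ms (6/5)
5. 7411.765ms @ 42/5 + 1058.824ms (6/5)
6. 8470.588ms @ 48/5 + 1058.824ms (6/5)
7. 9529.412ms @ 54/5 + 1058.824ms (6/5)
8. 10588.235ms @ 12 + 2647.059ms (3)
9. 13235.294ms @ 15 + 1323.529ms (3/2)
10. 14558.824ms @ 33/2 + 661.765ms (3/4)
11. 15220.588ms @ 69/4 + 661.765ms (3/4)

note 7 onset = 54/5b = 9529.412ms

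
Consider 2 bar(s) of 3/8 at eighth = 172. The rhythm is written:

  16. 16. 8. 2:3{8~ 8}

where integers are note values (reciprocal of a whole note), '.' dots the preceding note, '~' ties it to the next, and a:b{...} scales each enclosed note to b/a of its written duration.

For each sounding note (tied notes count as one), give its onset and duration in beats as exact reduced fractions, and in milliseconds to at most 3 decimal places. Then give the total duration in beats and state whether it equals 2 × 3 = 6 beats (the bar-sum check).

1) 0.0ms=0b +261.628ms=3/4b
2) 261.628ms=3/4b +261.628ms=3/4b
3) 523.256ms=3/2b +523.256ms=3/2b
4) 1046.512ms=3b +1046.512ms=3b
Σ=6b of 6 (172bpm 3/8) — PASS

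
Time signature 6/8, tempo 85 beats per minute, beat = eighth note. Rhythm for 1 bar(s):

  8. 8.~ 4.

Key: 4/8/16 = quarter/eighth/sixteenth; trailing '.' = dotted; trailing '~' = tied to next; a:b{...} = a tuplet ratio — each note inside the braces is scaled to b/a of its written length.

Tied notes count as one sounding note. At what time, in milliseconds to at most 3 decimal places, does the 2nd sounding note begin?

1. 0.0ms @ 0 + 1058.824ms (3/2)
2. 1058.824ms @ 3/2 + 3176.471ms (9/2)

note 2 onset = 3/2b = 1058.824ms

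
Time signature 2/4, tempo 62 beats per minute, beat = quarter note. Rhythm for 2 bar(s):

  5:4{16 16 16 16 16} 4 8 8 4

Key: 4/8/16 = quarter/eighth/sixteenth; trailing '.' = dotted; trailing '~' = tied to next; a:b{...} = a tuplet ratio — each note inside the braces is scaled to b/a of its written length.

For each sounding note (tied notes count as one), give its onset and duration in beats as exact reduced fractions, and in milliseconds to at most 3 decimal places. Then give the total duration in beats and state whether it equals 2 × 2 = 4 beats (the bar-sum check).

1) 0.0ms=0b +193.548ms=1/5b
2) 193.548ms=1/5b +193.548ms=1/5b
3) 387.097ms=2/5b +193.548ms=1/5b
4) 580.645ms=3/5b +193.548ms=1/5b
5) 774.194ms=4/5b +193.548ms=1/5b
6) 967.742ms=1b +967.742ms=1b
7) 1935.484ms=2b +483.871ms=1/2b
8) 2419.355ms=5/2b +483.871ms=1/2b
9) 2903.226ms=3b +967.742ms=1b
Σ=4b of 4 (62bpm 2/4) — PASS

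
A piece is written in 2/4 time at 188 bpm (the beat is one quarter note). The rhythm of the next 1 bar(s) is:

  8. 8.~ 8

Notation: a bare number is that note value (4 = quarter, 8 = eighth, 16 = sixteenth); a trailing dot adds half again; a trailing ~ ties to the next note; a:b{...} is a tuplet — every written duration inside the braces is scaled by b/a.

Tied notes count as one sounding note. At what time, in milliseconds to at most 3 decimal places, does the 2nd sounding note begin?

note 2 onset = 3/4b = 239.362ms

1. 0.0ms @ 0 + 239.362ms (3/4)
2. 239.362ms @ 3/4 + 398.936ms (5/4)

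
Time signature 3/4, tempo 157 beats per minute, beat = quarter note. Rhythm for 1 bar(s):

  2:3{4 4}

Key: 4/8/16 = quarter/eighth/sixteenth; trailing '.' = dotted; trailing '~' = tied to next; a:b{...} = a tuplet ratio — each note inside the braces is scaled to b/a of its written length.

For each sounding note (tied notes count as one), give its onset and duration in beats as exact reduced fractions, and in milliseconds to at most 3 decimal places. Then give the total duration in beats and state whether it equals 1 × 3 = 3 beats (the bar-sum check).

1) 0.0ms=0b +573.248ms=3/2b
2) 573.248ms=3/2b +573.248ms=3/2b
Σ=3b of 3 (157bpm 3/4) — PASS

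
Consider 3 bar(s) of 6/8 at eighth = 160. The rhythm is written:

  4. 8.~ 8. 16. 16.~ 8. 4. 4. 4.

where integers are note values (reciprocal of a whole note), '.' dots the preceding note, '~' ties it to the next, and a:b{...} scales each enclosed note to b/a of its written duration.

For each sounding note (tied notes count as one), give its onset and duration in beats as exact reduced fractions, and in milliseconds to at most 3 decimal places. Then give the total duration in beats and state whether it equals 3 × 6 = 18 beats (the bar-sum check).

1) 0.0ms=0b +1125.0ms=3b
2) 1125.0ms=3b +1125.0ms=3b
3) 2250.0ms=6b +281.25ms=3/4b
4) 2531.25ms=27/4b +843.75ms=9/4b
5) 3375.0ms=9b +1125.0ms=3b
6) 4500.0ms=12b +1125.0ms=3b
7) 5625.0ms=15b +1125.0ms=3b
Σ=18b of 18 (160bpm 6/8) — PASS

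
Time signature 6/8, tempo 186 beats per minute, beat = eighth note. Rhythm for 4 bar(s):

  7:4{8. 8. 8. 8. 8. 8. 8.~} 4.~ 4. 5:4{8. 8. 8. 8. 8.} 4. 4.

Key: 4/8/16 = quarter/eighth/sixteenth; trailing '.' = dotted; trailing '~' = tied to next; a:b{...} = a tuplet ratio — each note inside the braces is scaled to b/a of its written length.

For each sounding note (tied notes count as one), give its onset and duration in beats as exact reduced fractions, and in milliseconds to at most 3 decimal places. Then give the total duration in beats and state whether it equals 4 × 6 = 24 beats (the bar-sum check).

1) 0.0ms=0b +276.498ms=6/7b
2) 276.498ms=6/7b +276.498ms=6/7b
3) 552.995ms=12/7b +276.498ms=6/7b
4) 829.493ms=18/7b +276.498ms=6/7b
5) 1105.991ms=24/7b +276.498ms=6/7b
6) 1382.488ms=30/7b +276.498ms=6/7b
7) 1658.986ms=36/7b +2211.982ms=48/7b
8) 3870.968ms=12b +387.097ms=6/5b
9) 4258.065ms=66/5b +387.097ms=6/5b
10) 4645.161ms=72/5b +387.097ms=6/5b
11) 5032.258ms=78/5b +387.097ms=6/5b
12) 5419.355ms=84/5b +387.097ms=6/5b
13) 5806.452ms=18b +967.742ms=3b
14) 6774.194ms=21b +967.742ms=3b
Σ=24b of 24 (186bpm 6/8) — PASS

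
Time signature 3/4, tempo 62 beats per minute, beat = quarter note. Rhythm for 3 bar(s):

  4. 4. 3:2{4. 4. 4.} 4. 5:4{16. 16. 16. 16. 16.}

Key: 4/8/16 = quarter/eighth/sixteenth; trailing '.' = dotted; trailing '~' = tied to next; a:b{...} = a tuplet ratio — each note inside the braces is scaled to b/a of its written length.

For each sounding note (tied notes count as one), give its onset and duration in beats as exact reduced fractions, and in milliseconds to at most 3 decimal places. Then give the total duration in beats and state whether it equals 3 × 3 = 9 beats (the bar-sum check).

1) 0.0ms=0b +1451.613ms=3/2b
2) 1451.613ms=3/2b +1451.613ms=3/2b
3) 2903.226ms=3b +967.742ms=1b
4) 3870.968ms=4b +967.742ms=1b
5) 4838.71ms=5b +967.742ms=1b
6) 5806.452ms=6b +1451.613ms=3/2b
7) 7258.065ms=15/2b +290.323ms=3/10b
8) 7548.387ms=39/5b +290.323ms=3/10b
9) 7838.71ms=81/10b +290.323ms=3/10b
10) 8129.032ms=42/5b +290.323ms=3/10b
11) 8419.355ms=87/10b +290.323ms=3/10b
Σ=9b of 9 (62bpm 3/4) — PASS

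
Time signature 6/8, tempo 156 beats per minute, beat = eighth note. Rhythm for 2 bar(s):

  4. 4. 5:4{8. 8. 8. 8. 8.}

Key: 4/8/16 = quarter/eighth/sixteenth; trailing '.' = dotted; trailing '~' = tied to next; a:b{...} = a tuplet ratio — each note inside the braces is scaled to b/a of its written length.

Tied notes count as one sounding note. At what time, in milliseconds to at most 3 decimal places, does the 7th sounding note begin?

note 7 onset = 54/5b = 4153.846ms

1. 0.0ms @ 0 + 1153.846ms (3)
2. 1153.846ms @ 3 + 1153.846ms (3)
3. 2307.692ms @ 6 + 461.538ms (6/5)
4. 2769.231ms @ 36/5 + 461.538ms (6/5)
5. 3230.769ms @ 42/5 + 461.538ms (6/5)
6. 3692.308ms @ 48/5 + 461.538ms (6/5)
7. 4153.846ms @ 54/5 + 461.538ms (6/5)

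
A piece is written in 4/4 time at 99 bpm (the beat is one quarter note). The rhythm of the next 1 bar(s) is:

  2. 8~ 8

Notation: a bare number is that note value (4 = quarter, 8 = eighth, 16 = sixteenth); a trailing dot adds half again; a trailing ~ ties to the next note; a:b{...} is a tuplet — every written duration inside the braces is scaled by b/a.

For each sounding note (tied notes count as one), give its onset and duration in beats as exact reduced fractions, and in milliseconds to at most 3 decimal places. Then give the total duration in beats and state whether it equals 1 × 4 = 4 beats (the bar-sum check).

1) 0.0ms=0b +1818.182ms=3b
2) 1818.182ms=3b +606.061ms=1b
Σ=4b of 4 (99bpm 4/4) — PASS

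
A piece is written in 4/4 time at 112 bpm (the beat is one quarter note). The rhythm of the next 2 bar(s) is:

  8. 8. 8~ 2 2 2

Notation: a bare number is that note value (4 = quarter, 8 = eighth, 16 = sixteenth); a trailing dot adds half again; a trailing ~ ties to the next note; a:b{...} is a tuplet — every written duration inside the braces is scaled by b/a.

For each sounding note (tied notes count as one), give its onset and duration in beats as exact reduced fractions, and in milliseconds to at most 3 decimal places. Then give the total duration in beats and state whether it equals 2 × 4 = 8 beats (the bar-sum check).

1) 0.0ms=0b +401.786ms=3/4b
2) 401.786ms=3/4b +401.786ms=3/4b
3) 803.571ms=3/2b +1339.286ms=5/2b
4) 2142.857ms=4b +1071.429ms=2b
5) 3214.286ms=6b +1071.429ms=2b
Σ=8b of 8 (112bpm 4/4) — PASS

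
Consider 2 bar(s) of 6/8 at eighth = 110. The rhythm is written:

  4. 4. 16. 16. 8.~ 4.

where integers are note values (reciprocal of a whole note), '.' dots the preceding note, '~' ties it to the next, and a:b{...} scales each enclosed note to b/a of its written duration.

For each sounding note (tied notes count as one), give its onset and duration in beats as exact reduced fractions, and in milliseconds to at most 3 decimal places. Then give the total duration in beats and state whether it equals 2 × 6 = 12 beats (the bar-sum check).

1) 0.0ms=0b +1636.364ms=3b
2) 1636.364ms=3b +1636.364ms=3b
3) 3272.727ms=6b +409.091ms=3/4b
4) 3681.818ms=27/4b +409.091ms=3/4b
5) 4090.909ms=15/2b +2454.545ms=9/2b
Σ=12b of 12 (110bpm 6/8) — PASS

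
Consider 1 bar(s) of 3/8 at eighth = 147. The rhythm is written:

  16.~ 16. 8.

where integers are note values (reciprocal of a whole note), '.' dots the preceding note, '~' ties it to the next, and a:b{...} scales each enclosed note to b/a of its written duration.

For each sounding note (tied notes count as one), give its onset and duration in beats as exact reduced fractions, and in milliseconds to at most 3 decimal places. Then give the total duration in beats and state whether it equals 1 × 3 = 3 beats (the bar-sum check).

1) 0.0ms=0b +612.245ms=3/2b
2) 612.245ms=3/2b +612.245ms=3/2b
Σ=3b of 3 (147bpm 3/8) — PASS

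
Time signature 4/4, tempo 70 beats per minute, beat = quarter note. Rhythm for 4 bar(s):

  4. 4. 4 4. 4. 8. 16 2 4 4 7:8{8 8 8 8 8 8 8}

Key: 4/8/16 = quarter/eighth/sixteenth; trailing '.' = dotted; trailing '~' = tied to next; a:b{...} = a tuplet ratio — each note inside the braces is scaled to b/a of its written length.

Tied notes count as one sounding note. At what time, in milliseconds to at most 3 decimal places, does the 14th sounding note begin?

1. 0.0ms @ 0 + 1285.714ms (3/2)
2. 1285.714ms @ 3/2 + 1285.714ms (3/2)
3. 2571.429ms @ 3 + 857.143ms (1)
4. 3428.571ms @ 4 + 1285.714ms (3/2)
5. 4714.286ms @ 11/2 + 1285.714ms (3/2)
6. 6000.0ms @ 7 + 642.857ms (3/4)
7. 6642.857ms @ 31/4 + 214.286ms (1/4)
8. 6857.143ms @ 8 + 1714.286ms (2)
9. 8571.429ms @ 10 + 857.143ms (1)
10. 9428.571ms @ 11 + 857.143ms (1)
11. 10285.714ms @ 12 + 489.796ms (4/7)
12. 10775.51ms @ 88/7 + 489.796ms (4/7)
13. 11265.306ms @ 92/7 + 489.796ms (4/7)
14. 11755.102ms @ 96/7 + 489.796ms (4/7)
15. 12244.898ms @ 100/7 + 489.796ms (4/7)
16. 12734.694ms @ 104/7 + 489.796ms (4/7)
17. 13224.49ms @ 108/7 + 489.796ms (4/7)

note 14 onset = 96/7b = 11755.102ms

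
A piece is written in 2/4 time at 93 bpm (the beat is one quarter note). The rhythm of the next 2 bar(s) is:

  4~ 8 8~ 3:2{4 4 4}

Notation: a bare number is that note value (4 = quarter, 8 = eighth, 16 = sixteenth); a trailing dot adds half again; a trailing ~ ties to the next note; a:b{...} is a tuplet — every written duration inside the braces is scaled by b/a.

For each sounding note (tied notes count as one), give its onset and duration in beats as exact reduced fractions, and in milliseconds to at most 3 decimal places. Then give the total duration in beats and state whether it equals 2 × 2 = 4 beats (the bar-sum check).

1) 0.0ms=0b +967.742ms=3/2b
2) 967.742ms=3/2b +752.688ms=7/6b
3) 1720.43ms=8/3b +430.108ms=2/3b
4) 2150.538ms=10/3b +430.108ms=2/3b
Σ=4b of 4 (93bpm 2/4) — PASS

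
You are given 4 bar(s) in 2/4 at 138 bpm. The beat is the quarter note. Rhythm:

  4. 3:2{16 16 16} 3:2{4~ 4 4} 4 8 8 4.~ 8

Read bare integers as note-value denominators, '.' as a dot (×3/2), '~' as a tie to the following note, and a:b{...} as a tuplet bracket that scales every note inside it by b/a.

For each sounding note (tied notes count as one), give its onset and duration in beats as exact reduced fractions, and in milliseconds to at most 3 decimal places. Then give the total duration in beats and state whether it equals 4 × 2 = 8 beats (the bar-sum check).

1) 0.0ms=0b +652.174ms=3/2b
2) 652.174ms=3/2b +72.464ms=1/6b
3) 724.638ms=5/3b +72.464ms=1/6b
4) 797.101ms=11/6b +72.464ms=1/6b
5) 869.565ms=2b +579.71ms=4/3b
6) 1449.275ms=10/3b +289.855ms=2/3b
7) 1739.13ms=4b +434.783ms=1b
8) 2173.913ms=5b +217.391ms=1/2b
9) 2391.304ms=11/2b +217.391ms=1/2b
10) 2608.696ms=6b +869.565ms=2b
Σ=8b of 8 (138bpm 2/4) — PASS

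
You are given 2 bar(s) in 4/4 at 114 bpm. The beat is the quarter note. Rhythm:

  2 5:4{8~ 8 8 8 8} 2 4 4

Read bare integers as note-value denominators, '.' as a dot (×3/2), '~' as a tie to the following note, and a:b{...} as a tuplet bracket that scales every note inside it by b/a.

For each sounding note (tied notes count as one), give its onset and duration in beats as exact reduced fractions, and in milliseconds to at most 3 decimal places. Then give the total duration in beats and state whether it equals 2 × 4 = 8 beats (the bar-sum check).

1) 0.0ms=0b +1052.632ms=2b
2) 1052.632ms=2b +421.053ms=4/5b
3) 1473.684ms=14/5b +210.526ms=2/5b
4) 1684.211ms=16/5b +210.526ms=2/5b
5) 1894.737ms=18/5b +210.526ms=2/5b
6) 2105.263ms=4b +1052.632ms=2b
7) 3157.895ms=6b +526.316ms=1b
8) 3684.211ms=7b +526.316ms=1b
Σ=8b of 8 (114bpm 4/4) — PASS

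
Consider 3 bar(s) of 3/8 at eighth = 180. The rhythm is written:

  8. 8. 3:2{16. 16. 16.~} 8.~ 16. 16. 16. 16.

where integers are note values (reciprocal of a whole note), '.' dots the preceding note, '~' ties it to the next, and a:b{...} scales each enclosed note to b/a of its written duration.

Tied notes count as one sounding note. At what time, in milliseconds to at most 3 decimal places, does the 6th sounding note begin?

1. 0.0ms @ 0 + 500.0ms (3/2)
2. 500.0ms @ 3/2 + 500.0ms (3/2)
3. 1000.0ms @ 3 + 166.667ms (1/2)
4. 1166.667ms @ 7/2 + 166.667ms (1/2)
5. 1333.333ms @ 4 + 916.667ms (11/4)
6. 2250.0ms @ 27/4 + 250.0ms (3/4)
7. 2500.0ms @ 15/2 + 250.0ms (3/4)
8. 2750.0ms @ 33/4 + 250.0ms (3/4)

note 6 onset = 27/4b = 2250.0ms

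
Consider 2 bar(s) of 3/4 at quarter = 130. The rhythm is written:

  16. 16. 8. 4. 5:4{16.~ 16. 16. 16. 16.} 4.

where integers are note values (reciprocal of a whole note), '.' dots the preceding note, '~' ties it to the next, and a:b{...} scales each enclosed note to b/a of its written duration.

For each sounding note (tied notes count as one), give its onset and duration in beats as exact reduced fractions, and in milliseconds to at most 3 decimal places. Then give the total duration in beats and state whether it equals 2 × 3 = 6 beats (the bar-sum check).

1) 0.0ms=0b +173.077ms=3/8b
2) 173.077ms=3/8b +173.077ms=3/8b
3) 346.154ms=3/4b +346.154ms=3/4b
4) 692.308ms=3/2b +692.308ms=3/2b
5) 1384.615ms=3b +276.923ms=3/5b
6) 1661.538ms=18/5b +138.462ms=3/10b
7) 1800.0ms=39/10b +138.462ms=3/10b
8) 1938.462ms=21/5b +138.462ms=3/10b
9) 2076.923ms=9/2b +692.308ms=3/2b
Σ=6b of 6 (130bpm 3/4) — PASS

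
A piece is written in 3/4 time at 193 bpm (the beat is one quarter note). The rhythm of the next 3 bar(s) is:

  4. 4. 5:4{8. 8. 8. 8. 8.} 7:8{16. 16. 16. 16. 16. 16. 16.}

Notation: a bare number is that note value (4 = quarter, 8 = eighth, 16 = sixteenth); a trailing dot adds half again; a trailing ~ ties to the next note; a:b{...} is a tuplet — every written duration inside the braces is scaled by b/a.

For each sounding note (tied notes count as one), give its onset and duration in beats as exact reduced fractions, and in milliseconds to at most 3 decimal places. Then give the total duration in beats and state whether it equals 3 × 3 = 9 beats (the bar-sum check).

1) 0.0ms=0b +466.321ms=3/2b
2) 466.321ms=3/2b +466.321ms=3/2b
3) 932.642ms=3b +186.528ms=3/5b
4) 1119.171ms=18/5b +186.528ms=3/5b
5) 1305.699ms=21/5b +186.528ms=3/5b
6) 1492.228ms=24/5b +186.528ms=3/5b
7) 1678.756ms=27/5b +186.528ms=3/5b
8) 1865.285ms=6b +133.235ms=3/7b
9) 1998.52ms=45/7b +133.235ms=3/7b
10) 2131.754ms=48/7b +133.235ms=3/7b
11) 2264.989ms=51/7b +133.235ms=3/7b
12) 2398.224ms=54/7b +133.235ms=3/7b
13) 2531.458ms=57/7b +133.235ms=3/7b
14) 2664.693ms=60/7b +133.235ms=3/7b
Σ=9b of 9 (193bpm 3/4) — PASS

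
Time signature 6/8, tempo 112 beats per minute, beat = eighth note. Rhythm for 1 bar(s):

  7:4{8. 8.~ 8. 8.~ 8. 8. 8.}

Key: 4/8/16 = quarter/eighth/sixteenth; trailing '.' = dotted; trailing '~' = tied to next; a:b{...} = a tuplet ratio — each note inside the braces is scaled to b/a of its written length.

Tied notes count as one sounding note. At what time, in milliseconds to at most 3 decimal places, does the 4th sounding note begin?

1. 0.0ms @ 0 + 459.184ms (6/7)
2. 459.184ms @ 6/7 + 918.367ms (12/7)
3. 1377.551ms @ 18/7 + 918.367ms (12/7)
4. 2295.918ms @ 30/7 + 459.184ms (6/7)
5. 2755.102ms @ 36/7 + 459.184ms (6/7)

note 4 onset = 30/7b = 2295.918ms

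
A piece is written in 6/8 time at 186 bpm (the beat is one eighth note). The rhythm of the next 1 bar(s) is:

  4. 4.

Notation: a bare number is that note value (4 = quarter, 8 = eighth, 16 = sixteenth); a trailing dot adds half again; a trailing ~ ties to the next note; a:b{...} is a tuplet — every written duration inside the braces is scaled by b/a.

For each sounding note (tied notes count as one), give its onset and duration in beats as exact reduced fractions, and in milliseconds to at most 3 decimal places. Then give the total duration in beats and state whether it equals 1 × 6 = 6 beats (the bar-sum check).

1) 0.0ms=0b +967.742ms=3b
2) 967.742ms=3b +967.742ms=3b
Σ=6b of 6 (186bpm 6/8) — PASS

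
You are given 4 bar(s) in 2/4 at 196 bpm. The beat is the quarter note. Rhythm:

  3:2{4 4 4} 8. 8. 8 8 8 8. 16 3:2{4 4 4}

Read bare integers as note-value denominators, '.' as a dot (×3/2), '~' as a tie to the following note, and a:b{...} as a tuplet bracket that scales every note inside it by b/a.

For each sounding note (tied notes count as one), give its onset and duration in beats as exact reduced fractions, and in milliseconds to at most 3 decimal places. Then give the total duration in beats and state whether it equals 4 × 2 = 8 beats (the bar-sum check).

1) 0.0ms=0b +204.082ms=2/3b
2) 204.082ms=2/3b +204.082ms=2/3b
3) 408.163ms=4/3b +204.082ms=2/3b
4) 612.245ms=2b +229.592ms=3/4b
5) 841.837ms=11/4b +229.592ms=3/4b
6) 1071.429ms=7/2b +153.061ms=1/2b
7) 1224.49ms=4b +153.061ms=1/2b
8) 1377.551ms=9/2b +153.061ms=1/2b
9) 1530.612ms=5b +229.592ms=3/4b
10) 1760.204ms=23/4b +76.531ms=1/4b
11) 1836.735ms=6b +204.082ms=2/3b
12) 2040.816ms=20/3b +204.082ms=2/3b
13) 2244.898ms=22/3b +204.082ms=2/3b
Σ=8b of 8 (196bpm 2/4) — PASS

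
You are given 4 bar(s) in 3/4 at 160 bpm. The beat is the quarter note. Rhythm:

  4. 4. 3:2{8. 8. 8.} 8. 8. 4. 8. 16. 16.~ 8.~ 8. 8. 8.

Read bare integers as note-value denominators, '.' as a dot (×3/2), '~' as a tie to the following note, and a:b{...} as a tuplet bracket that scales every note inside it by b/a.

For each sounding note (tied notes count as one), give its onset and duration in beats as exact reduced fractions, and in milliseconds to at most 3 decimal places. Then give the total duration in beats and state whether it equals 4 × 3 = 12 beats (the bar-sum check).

1) 0.0ms=0b +562.5ms=3/2b
2) 562.5ms=3/2b +562.5ms=3/2b
3) 1125.0ms=3b +187.5ms=1/2b
4) 1312.5ms=7/2b +187.5ms=1/2b
5) 1500.0ms=4b +187.5ms=1/2b
6) 1687.5ms=9/2b +281.25ms=3/4b
7) 1968.75ms=21/4b +281.25ms=3/4b
8) 2250.0ms=6b +562.5ms=3/2b
9) 2812.5ms=15/2b +281.25ms=3/4b
10) 3093.75ms=33/4b +140.625ms=3/8b
11) 3234.375ms=69/8b +703.125ms=15/8b
12) 3937.5ms=21/2b +281.25ms=3/4b
13) 4218.75ms=45/4b +281.25ms=3/4b
Σ=12b of 12 (160bpm 3/4) — PASS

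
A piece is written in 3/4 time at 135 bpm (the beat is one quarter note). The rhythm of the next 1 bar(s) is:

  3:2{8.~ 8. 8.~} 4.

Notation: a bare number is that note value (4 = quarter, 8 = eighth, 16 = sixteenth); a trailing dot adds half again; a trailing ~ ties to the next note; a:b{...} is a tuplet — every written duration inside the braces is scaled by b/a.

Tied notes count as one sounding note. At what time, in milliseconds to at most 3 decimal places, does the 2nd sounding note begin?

note 2 onset = 1b = 444.444ms

1. 0.0ms @ 0 + 444.444ms (1)
2. 444.444ms @ 1 + 888.889ms (2)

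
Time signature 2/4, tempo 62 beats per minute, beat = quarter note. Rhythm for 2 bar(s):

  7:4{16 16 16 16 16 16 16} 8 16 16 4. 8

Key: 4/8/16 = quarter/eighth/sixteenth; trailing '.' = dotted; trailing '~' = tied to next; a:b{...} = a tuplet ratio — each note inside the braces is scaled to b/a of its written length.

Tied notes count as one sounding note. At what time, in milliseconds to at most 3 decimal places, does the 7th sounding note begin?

1. 0.0ms @ 0 + 138.249ms (1/7)
2. 138.249ms @ 1/7 + 138.249ms (1/7)
3. 276.498ms @ 2/7 + 138.249ms (1/7)
4. 414.747ms @ 3/7 + 138.249ms (1/7)
5. 552.995ms @ 4/7 + 138.249ms (1/7)
6. 691.244ms @ 5/7 + 138.249ms (1/7)
7. 829.493ms @ 6/7 + 138.249ms (1/7)
8. 967.742ms @ 1 + 483.871ms (1/2)
9. 1451.613ms @ 3/2 + 241.935ms (1/4)
10. 1693.548ms @ 7/4 + 241.935ms (1/4)
11. 1935.484ms @ 2 + 1451.613ms (3/2)
12. 3387.097ms @ 7/2 + 483.871ms (1/2)

note 7 onset = 6/7b = 829.493ms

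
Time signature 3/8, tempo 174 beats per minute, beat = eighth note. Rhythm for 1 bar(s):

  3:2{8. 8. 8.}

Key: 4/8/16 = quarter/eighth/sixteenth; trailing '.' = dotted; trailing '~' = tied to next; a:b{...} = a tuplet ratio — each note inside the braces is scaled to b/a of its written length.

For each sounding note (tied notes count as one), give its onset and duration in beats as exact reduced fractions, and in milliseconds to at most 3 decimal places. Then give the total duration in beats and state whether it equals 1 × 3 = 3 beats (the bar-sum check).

1) 0.0ms=0b +344.828ms=1b
2) 344.828ms=1b +344.828ms=1b
3) 689.655ms=2b +344.828ms=1b
Σ=3b of 3 (174bpm 3/8) — PASS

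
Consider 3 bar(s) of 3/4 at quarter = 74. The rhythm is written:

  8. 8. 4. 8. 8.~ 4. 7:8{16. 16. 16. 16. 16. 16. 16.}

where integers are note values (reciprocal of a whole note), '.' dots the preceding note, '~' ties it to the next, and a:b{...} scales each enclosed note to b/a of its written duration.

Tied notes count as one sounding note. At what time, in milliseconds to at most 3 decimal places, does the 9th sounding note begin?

1. 0.0ms @ 0 + 608.108ms (3/4)
2. 608.108ms @ 3/4 + 608.108ms (3/4)
3. 1216.216ms @ 3/2 + 1216.216ms (3/2)
4. 2432.432ms @ 3 + 608.108ms (3/4)
5. 3040.541ms @ 15/4 + 1824.324ms (9/4)
6. 4864.865ms @ 6 + 347.49ms (3/7)
7. 5212.355ms @ 45/7 + 347.49ms (3/7)
8. 5559.846ms @ 48/7 + 347.49ms (3/7)
9. 5907.336ms @ 51/7 + 347.49ms (3/7)
10. 6254.826ms @ 54/7 + 347.49ms (3/7)
11. 6602.317ms @ 57/7 + 347.49ms (3/7)
12. 6949.807ms @ 60/7 + 347.49ms (3/7)

note 9 onset = 51/7b = 5907.336ms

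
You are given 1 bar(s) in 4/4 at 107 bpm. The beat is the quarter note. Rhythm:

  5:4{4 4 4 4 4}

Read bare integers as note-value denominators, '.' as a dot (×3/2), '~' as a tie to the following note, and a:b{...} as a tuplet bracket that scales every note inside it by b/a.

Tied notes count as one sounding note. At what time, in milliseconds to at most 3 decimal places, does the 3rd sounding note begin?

1. 0.0ms @ 0 + 448.598ms (4/5)
2. 448.598ms @ 4/5 + 448.598ms (4/5)
3. 897.196ms @ 8/5 + 448.598ms (4/5)
4. 1345.794ms @ 12/5 + 448.598ms (4/5)
5. 1794.393ms @ 16/5 + 448.598ms (4/5)

note 3 onset = 8/5b = 897.196ms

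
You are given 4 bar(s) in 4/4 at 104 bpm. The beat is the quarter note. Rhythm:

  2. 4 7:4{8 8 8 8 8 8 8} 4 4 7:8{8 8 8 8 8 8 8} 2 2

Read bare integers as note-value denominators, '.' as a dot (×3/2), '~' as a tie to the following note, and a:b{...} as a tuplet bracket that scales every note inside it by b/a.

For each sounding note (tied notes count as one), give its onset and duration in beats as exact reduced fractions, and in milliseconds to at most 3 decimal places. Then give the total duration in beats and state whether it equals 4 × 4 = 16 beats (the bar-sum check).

1) 0.0ms=0b +1730.769ms=3b
2) 1730.769ms=3b +576.923ms=1b
3) 2307.692ms=4b +164.835ms=2/7b
4) 2472.527ms=30/7b +164.835ms=2/7b
5) 2637.363ms=32/7b +164.835ms=2/7b
6) 2802.198ms=34/7b +164.835ms=2/7b
7) 2967.033ms=36/7b +164.835ms=2/7b
8) 3131.868ms=38/7b +164.835ms=2/7b
9) 3296.703ms=40/7b +164.835ms=2/7b
10) 3461.538ms=6b +576.923ms=1b
11) 4038.462ms=7b +576.923ms=1b
12) 4615.385ms=8b +329.67ms=4/7b
13) 4945.055ms=60/7b +329.67ms=4/7b
14) 5274.725ms=64/7b +329.67ms=4/7b
15) 5604.396ms=68/7b +329.67ms=4/7b
16) 5934.066ms=72/7b +329.67ms=4/7b
17) 6263.736ms=76/7b +329.67ms=4/7b
18) 6593.407ms=80/7b +329.67ms=4/7b
19) 6923.077ms=12b +1153.846ms=2b
20) 8076.923ms=14b +1153.846ms=2b
Σ=16b of 16 (104bpm 4/4) — PASS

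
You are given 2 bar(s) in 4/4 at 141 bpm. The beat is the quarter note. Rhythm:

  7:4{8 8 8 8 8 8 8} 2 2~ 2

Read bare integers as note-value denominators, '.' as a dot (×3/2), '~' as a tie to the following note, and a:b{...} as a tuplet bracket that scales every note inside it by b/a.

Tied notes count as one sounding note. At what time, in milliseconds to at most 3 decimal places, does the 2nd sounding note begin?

1. 0.0ms @ 0 + 121.581ms (2/7)
2. 121.581ms @ 2/7 + 121.581ms (2/7)
3. 243.161ms @ 4/7 + 121.581ms (2/7)
4. 364.742ms @ 6/7 + 121.581ms (2/7)
5. 486.322ms @ 8/7 + 121.581ms (2/7)
6. 607.903ms @ 10/7 + 121.581ms (2/7)
7. 729.483ms @ 12/7 + 121.581ms (2/7)
8. 851.064ms @ 2 + 851.064ms (2)
9. 1702.128ms @ 4 + 1702.128ms (4)

note 2 onset = 2/7b = 121.581ms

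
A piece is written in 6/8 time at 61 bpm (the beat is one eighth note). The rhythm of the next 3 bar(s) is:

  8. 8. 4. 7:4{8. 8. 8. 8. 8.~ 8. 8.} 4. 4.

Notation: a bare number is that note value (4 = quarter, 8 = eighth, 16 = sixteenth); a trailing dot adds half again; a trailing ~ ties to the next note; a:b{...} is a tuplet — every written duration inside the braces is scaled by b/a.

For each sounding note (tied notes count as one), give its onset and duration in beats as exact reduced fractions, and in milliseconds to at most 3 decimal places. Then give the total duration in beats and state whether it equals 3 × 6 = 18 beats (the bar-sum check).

1) 0.0ms=0b +1475.41ms=3/2b
2) 1475.41ms=3/2b +1475.41ms=3/2b
3) 2950.82ms=3b +2950.82ms=3b
4) 5901.639ms=6b +843.091ms=6/7b
5) 6744.731ms=48/7b +843.091ms=6/7b
6) 7587.822ms=54/7b +843.091ms=6/7b
7) 8430.913ms=60/7b +843.091ms=6/7b
8) 9274.005ms=66/7b +1686.183ms=12/7b
9) 10960.187ms=78/7b +843.091ms=6/7b
10) 11803.279ms=12b +2950.82ms=3b
11) 14754.098ms=15b +2950.82ms=3b
Σ=18b of 18 (61bpm 6/8) — PASS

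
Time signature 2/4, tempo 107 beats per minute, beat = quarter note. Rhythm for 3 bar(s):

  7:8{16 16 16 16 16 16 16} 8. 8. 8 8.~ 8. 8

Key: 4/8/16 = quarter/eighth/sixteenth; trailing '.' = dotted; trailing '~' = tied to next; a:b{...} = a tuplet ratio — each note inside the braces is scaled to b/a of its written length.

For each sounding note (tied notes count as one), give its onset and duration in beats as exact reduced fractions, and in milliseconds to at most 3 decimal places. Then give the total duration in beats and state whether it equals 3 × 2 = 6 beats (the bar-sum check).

1) 0.0ms=0b +160.214ms=2/7b
2) 160.214ms=2/7b +160.214ms=2/7b
3) 320.427ms=4/7b +160.214ms=2/7b
4) 480.641ms=6/7b +160.214ms=2/7b
5) 640.854ms=8/7b +160.214ms=2/7b
6) 801.068ms=10/7b +160.214ms=2/7b
7) 961.282ms=12/7b +160.214ms=2/7b
8) 1121.495ms=2b +420.561ms=3/4b
9) 1542.056ms=11/4b +420.561ms=3/4b
10) 1962.617ms=7/2b +280.374ms=1/2b
11) 2242.991ms=4b +841.121ms=3/2b
12) 3084.112ms=11/2b +280.374ms=1/2b
Σ=6b of 6 (107bpm 2/4) — PASS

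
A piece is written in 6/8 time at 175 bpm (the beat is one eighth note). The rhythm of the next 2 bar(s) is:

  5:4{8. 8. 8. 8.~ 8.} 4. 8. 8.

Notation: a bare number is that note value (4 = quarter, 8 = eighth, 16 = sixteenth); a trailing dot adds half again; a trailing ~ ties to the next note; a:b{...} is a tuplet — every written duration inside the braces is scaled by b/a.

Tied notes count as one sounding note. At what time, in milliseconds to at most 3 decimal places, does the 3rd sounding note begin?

1. 0.0ms @ 0 + 411.429ms (6/5)
2. 411.429ms @ 6/5 + 411.429ms (6/5)
3. 822.857ms @ 12/5 + 411.429ms (6/5)
4. 1234.286ms @ 18/5 + 822.857ms (12/5)
5. 2057.143ms @ 6 + 1028.571ms (3)
6. 3085.714ms @ 9 + 514.286ms (3/2)
7. 3600.0ms @ 21/2 + 514.286ms (3/2)

note 3 onset = 12/5b = 822.857ms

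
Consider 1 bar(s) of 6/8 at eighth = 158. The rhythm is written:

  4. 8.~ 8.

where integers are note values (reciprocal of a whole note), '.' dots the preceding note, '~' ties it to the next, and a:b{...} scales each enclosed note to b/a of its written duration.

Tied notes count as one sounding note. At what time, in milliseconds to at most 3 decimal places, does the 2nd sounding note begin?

1. 0.0ms @ 0 + 1139.241ms (3)
2. 1139.241ms @ 3 + 1139.241ms (3)

note 2 onset = 3b = 1139.241ms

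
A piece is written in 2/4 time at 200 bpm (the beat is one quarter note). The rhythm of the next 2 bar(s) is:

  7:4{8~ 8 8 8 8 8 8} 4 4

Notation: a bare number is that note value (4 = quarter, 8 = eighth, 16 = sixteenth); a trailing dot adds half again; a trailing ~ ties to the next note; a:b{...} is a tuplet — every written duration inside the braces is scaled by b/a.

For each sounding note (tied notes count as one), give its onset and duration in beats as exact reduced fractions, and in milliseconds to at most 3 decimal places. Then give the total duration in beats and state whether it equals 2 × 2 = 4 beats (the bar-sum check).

1) 0.0ms=0b +171.429ms=4/7b
2) 171.429ms=4/7b +85.714ms=2/7b
3) 257.143ms=6/7b +85.714ms=2/7b
4) 342.857ms=8/7b +85.714ms=2/7b
5) 428.571ms=10/7b +85.714ms=2/7b
6) 514.286ms=12/7b +85.714ms=2/7b
7) 600.0ms=2b +300.0ms=1b
8) 900.0ms=3b +300.0ms=1b
Σ=4b of 4 (200bpm 2/4) — PASS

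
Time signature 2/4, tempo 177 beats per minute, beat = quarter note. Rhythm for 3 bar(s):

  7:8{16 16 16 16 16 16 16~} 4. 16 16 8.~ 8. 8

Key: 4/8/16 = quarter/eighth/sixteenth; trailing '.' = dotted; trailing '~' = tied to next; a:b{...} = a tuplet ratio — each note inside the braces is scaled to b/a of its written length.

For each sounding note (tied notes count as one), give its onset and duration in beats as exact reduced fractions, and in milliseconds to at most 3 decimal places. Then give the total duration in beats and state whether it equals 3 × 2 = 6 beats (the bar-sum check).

1) 0.0ms=0b +96.852ms=2/7b
2) 96.852ms=2/7b +96.852ms=2/7b
3) 193.705ms=4/7b +96.852ms=2/7b
4) 290.557ms=6/7b +96.852ms=2/7b
5) 387.409ms=8/7b +96.852ms=2/7b
6) 484.262ms=10/7b +96.852ms=2/7b
7) 581.114ms=12/7b +605.327ms=25/14b
8) 1186.441ms=7/2b +84.746ms=1/4b
9) 1271.186ms=15/4b +84.746ms=1/4b
10) 1355.932ms=4b +508.475ms=3/2b
11) 1864.407ms=11/2b +169.492ms=1/2b
Σ=6b of 6 (177bpm 2/4) — PASS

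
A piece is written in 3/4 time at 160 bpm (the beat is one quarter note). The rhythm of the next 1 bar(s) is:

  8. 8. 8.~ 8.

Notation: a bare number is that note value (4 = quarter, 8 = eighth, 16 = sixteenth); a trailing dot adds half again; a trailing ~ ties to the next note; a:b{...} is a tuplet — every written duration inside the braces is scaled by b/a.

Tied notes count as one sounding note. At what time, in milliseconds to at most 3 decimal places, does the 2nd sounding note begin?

note 2 onset = 3/4b = 281.25ms

1. 0.0ms @ 0 + 281.25ms (3/4)
2. 281.25ms @ 3/4 + 281.25ms (3/4)
3. 562.5ms @ 3/2 + 562.5ms (3/2)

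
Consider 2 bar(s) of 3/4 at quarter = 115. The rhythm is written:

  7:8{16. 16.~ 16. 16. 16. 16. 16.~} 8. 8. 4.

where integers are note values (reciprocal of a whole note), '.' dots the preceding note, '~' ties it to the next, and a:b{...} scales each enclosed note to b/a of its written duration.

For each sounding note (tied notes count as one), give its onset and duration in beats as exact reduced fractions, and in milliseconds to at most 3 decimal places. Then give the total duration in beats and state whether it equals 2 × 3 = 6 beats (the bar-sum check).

1) 0.0ms=0b +223.602ms=3/7b
2) 223.602ms=3/7b +447.205ms=6/7b
3) 670.807ms=9/7b +223.602ms=3/7b
4) 894.41ms=12/7b +223.602ms=3/7b
5) 1118.012ms=15/7b +223.602ms=3/7b
6) 1341.615ms=18/7b +614.907ms=33/28b
7) 1956.522ms=15/4b +391.304ms=3/4b
8) 2347.826ms=9/2b +782.609ms=3/2b
Σ=6b of 6 (115bpm 3/4) — PASS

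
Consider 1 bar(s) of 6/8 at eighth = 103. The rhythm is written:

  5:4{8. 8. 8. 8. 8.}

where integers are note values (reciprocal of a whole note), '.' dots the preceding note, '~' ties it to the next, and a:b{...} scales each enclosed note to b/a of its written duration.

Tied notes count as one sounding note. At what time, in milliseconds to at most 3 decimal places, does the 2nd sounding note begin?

1. 0.0ms @ 0 + 699.029ms (6/5)
2. 699.029ms @ 6/5 + 699.029ms (6/5)
3. 1398.058ms @ 12/5 + 699.029ms (6/5)
4. 2097.087ms @ 18/5 + 699.029ms (6/5)
5. 2796.117ms @ 24/5 + 699.029ms (6/5)

note 2 onset = 6/5b = 699.029ms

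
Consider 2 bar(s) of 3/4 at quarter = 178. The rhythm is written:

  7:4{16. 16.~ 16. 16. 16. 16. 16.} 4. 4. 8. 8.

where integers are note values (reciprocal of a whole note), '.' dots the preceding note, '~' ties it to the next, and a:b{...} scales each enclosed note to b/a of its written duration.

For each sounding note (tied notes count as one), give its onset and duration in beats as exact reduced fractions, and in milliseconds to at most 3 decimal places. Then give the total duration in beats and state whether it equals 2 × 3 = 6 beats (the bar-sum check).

1) 0.0ms=0b +72.231ms=3/14b
2) 72.231ms=3/14b +144.462ms=3/7b
3) 216.693ms=9/14b +72.231ms=3/14b
4) 288.925ms=6/7b +72.231ms=3/14b
5) 361.156ms=15/14b +72.231ms=3/14b
6) 433.387ms=9/7b +72.231ms=3/14b
7) 505.618ms=3/2b +505.618ms=3/2b
8) 1011.236ms=3b +505.618ms=3/2b
9) 1516.854ms=9/2b +252.809ms=3/4b
10) 1769.663ms=21/4b +252.809ms=3/4b
Σ=6b of 6 (178bpm 3/4) — PASS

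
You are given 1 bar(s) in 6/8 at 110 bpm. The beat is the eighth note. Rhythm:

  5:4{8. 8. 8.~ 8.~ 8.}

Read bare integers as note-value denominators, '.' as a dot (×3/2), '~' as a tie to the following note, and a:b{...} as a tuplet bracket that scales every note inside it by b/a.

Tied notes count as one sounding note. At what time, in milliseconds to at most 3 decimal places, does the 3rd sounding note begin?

note 3 onset = 12/5b = 1309.091ms

1. 0.0ms @ 0 + 654.545ms (6/5)
2. 654.545ms @ 6/5 + 654.545ms (6/5)
3. 1309.091ms @ 12/5 + 1963.636ms (18/5)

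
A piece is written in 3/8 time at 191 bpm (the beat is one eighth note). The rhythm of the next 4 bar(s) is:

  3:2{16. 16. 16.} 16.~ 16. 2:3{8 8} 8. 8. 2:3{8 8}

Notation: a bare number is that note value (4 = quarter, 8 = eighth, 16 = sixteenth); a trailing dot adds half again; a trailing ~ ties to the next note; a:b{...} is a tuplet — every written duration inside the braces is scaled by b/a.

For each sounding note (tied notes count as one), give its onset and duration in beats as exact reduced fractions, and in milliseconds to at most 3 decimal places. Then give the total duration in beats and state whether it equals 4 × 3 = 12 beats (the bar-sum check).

1) 0.0ms=0b +157.068ms=1/2b
2) 157.068ms=1/2b +157.068ms=1/2b
3) 314.136ms=1b +157.068ms=1/2b
4) 471.204ms=3/2b +471.204ms=3/2b
5) 942.408ms=3b +471.204ms=3/2b
6) 1413.613ms=9/2b +471.204ms=3/2b
7) 1884.817ms=6b +471.204ms=3/2b
8) 2356.021ms=15/2b +471.204ms=3/2b
9) 2827.225ms=9b +471.204ms=3/2b
10) 3298.429ms=21/2b +471.204ms=3/2b
Σ=12b of 12 (191bpm 3/8) — PASS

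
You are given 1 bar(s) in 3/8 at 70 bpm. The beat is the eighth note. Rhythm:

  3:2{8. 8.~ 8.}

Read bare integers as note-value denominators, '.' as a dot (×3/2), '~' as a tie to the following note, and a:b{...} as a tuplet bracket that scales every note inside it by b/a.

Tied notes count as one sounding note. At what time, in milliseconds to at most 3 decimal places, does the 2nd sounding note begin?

note 2 onset = 1b = 857.143ms

1. 0.0ms @ 0 + 857.143ms (1)
2. 857.143ms @ 1 + 1714.286ms (2)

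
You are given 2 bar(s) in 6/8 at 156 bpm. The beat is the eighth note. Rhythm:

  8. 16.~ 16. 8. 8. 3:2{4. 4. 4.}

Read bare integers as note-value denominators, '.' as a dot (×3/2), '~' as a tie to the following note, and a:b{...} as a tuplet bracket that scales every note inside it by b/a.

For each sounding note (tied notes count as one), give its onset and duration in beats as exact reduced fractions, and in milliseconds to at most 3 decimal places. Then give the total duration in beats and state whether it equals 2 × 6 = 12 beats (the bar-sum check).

1) 0.0ms=0b +576.923ms=3/2b
2) 576.923ms=3/2b +576.923ms=3/2b
3) 1153.846ms=3b +576.923ms=3/2b
4) 1730.769ms=9/2b +576.923ms=3/2b
5) 2307.692ms=6b +769.231ms=2b
6) 3076.923ms=8b +769.231ms=2b
7) 3846.154ms=10b +769.231ms=2b
Σ=12b of 12 (156bpm 6/8) — PASS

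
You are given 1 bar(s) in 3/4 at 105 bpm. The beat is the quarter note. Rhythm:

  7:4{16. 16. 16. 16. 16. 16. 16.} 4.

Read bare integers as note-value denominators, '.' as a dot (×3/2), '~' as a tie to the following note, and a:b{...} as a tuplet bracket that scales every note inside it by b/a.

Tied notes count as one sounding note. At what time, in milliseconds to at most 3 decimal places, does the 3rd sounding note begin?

1. 0.0ms @ 0 + 122.449ms (3/14)
2. 122.449ms @ 3/14 + 122.449ms (3/14)
3. 244.898ms @ 3/7 + 122.449ms (3/14)
4. 367.347ms @ 9/14 + 122.449ms (3/14)
5. 489.796ms @ 6/7 + 122.449ms (3/14)
6. 612.245ms @ 15/14 + 122.449ms (3/14)
7. 734.694ms @ 9/7 + 122.449ms (3/14)
8. 857.143ms @ 3/2 + 857.143ms (3/2)

note 3 onset = 3/7b = 244.898ms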